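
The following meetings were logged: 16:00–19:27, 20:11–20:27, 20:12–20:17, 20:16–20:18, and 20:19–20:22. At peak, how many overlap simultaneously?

3

Walk the sorted start/end points keeping a running depth.
The depth first hits 3 at 20:16.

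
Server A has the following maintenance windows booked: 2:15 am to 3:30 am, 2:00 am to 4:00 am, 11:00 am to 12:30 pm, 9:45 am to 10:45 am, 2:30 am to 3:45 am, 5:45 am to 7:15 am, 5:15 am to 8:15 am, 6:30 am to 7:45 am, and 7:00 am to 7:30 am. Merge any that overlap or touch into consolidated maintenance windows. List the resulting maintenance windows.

Sort by start: 2:00 am–4:00 am, 2:15 am–3:30 am, 2:30 am–3:45 am, 5:15 am–8:15 am, 5:45 am–7:15 am, 6:30 am–7:45 am, 7:00 am–7:30 am, 9:45 am–10:45 am, 11:00 am–12:30 pm.
2:15 am–3:30 am overlaps/touches 2:00 am–4:00 am → extend to 2:00 am–4:00 am.
2:30 am–3:45 am overlaps/touches 2:00 am–4:00 am → extend to 2:00 am–4:00 am.
5:15 am–8:15 am is disjoint → start new block.
5:45 am–7:15 am overlaps/touches 5:15 am–8:15 am → extend to 5:15 am–8:15 am.
6:30 am–7:45 am overlaps/touches 5:15 am–8:15 am → extend to 5:15 am–8:15 am.
7:00 am–7:30 am overlaps/touches 5:15 am–8:15 am → extend to 5:15 am–8:15 am.
9:45 am–10:45 am is disjoint → start new block.
11:00 am–12:30 pm is disjoint → start new block.

2:00 am–4:00 am, 5:15 am–8:15 am, 9:45 am–10:45 am, 11:00 am–12:30 pm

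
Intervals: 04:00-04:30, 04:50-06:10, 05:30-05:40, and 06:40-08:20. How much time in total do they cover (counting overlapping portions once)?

3 h 30 min

Merged: 04:00–04:30, 04:50–06:10, 06:40–08:20.
Lengths: 30 min + 1 h 20 min + 1 h 40 min = 3 h 30 min.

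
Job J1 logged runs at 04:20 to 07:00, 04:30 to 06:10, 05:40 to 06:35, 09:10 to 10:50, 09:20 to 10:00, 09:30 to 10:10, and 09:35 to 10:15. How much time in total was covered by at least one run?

4 h 20 min

Merged: 04:20-07:00, 09:10-10:50.
Lengths: 2 h 40 min + 1 h 40 min = 4 h 20 min.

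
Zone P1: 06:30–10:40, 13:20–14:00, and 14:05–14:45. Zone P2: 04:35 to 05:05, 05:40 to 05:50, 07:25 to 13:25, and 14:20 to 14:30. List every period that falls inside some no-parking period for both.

07:25-10:40, 13:20-13:25, 14:20-14:30

06:30-10:40 overlaps B on 07:25-10:40.
13:20-14:00 overlaps B on 13:20-13:25.
14:05-14:45 overlaps B on 14:20-14:30.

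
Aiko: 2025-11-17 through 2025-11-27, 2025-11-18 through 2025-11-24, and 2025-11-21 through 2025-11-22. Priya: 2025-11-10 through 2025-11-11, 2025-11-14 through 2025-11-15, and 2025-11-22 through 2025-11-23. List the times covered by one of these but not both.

2025-11-10 through 2025-11-11, 2025-11-14 through 2025-11-15, 2025-11-17 through 2025-11-21, 2025-11-24 through 2025-11-27

Merge the first list: 2025-11-17 through 2025-11-27.
A but not B: 2025-11-17 through 2025-11-21, 2025-11-24 through 2025-11-27.
B but not A: 2025-11-10 through 2025-11-11, 2025-11-14 through 2025-11-15.
Combining gives A △ B.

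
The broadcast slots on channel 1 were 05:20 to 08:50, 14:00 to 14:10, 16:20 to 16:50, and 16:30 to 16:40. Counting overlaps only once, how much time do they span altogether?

4 h 10 min

Merged: 05:20–08:50, 14:00–14:10, 16:20–16:50.
Lengths: 3 h 30 min + 10 min + 30 min = 4 h 10 min.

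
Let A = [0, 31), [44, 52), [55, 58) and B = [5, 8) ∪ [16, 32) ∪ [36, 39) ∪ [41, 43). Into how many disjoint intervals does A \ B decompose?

A \ B = [0, 5), [8, 16), [44, 52), [55, 58).
That is 4 disjoint pieces.

4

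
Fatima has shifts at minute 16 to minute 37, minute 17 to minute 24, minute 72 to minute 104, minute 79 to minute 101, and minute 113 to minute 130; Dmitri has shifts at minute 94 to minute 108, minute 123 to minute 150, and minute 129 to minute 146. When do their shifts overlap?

minute 94 to minute 104, minute 123 to minute 130

A, merged: minute 16 to minute 37, minute 72 to minute 104, minute 113 to minute 130.
B, merged: minute 94 to minute 108, minute 123 to minute 150.
minute 16 to minute 37 falls entirely outside B.
minute 72 to minute 104 overlaps B on minute 94 to minute 104.
minute 113 to minute 130 overlaps B on minute 123 to minute 130.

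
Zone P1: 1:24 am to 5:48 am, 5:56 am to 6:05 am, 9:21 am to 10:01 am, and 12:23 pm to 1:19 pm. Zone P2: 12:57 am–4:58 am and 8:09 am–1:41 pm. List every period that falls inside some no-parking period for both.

1:24 am-5:48 am ∩ B → 1:24 am-4:58 am.
5:56 am-6:05 am meets no B interval.
9:21 am-10:01 am ∩ B → 9:21 am-10:01 am.
12:23 pm-1:19 pm ∩ B → 12:23 pm-1:19 pm.

1:24 am-4:58 am, 9:21 am-10:01 am, 12:23 pm-1:19 pm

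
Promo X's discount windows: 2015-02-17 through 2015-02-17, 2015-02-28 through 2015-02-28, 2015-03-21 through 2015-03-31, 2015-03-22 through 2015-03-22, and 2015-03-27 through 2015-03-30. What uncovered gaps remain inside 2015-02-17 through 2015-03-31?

2015-02-18 through 2015-02-27, 2015-03-01 through 2015-03-20

Covered (merged): 2015-02-17 through 2015-02-17, 2015-02-28 through 2015-02-28, 2015-03-21 through 2015-03-31.
Gaps within 2015-02-17 through 2015-03-31: 2015-02-18 through 2015-02-27, 2015-03-01 through 2015-03-20.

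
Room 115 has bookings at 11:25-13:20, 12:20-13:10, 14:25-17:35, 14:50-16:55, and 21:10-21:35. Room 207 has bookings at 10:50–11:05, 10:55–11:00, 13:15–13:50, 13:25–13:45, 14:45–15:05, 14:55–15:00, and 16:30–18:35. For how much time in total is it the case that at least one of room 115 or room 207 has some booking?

First set merges to 11:25-13:20, 14:25-17:35, 21:10-21:35.
Second set merges to 10:50-11:05, 13:15-13:50, 14:45-15:05, 16:30-18:35.
A ∪ B = 10:50-11:05, 11:25-13:50, 14:25-18:35, 21:10-21:35.
Total: 15 min + 2 h 25 min + 4 h 10 min + 25 min = 7 h 15 min.

7 h 15 min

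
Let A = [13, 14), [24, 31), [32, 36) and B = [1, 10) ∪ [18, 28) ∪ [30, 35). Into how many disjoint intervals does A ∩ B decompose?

3

A ∩ B = [24, 28), [30, 31), [32, 35).
That is 3 disjoint pieces.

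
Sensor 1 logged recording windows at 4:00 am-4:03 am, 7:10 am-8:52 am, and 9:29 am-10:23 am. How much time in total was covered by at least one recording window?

2 h 39 min

Merged: 4:00 am–4:03 am, 7:10 am–8:52 am, 9:29 am–10:23 am.
Lengths: 3 min + 1 h 42 min + 54 min = 2 h 39 min.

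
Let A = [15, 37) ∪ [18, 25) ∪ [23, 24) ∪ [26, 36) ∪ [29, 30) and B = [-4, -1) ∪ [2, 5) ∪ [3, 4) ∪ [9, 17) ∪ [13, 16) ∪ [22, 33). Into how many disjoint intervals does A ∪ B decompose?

First set merges to [15, 37).
Second set merges to [-4, -1), [2, 5), [9, 17), [22, 33).
A ∪ B = [-4, -1), [2, 5), [9, 37).
That is 3 disjoint pieces.

3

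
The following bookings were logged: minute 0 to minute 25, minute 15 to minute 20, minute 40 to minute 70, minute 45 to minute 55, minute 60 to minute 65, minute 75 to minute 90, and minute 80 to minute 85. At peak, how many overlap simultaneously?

At minute 15, 2 of the intervals are simultaneously active.
No point has more.

2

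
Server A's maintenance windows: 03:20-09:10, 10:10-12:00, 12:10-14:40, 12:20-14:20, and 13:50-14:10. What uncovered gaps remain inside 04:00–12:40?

09:10–10:10, 12:00–12:10

Covered (merged): 03:20–09:10, 10:10–12:00, 12:10–14:40.
Gaps within 04:00–12:40: 09:10–10:10, 12:00–12:10.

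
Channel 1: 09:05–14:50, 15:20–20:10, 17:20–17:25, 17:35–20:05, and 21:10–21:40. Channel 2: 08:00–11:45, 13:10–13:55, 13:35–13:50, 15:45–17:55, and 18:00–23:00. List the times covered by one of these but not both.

First set merges to 09:05–14:50, 15:20–20:10, 21:10–21:40.
Second set merges to 08:00–11:45, 13:10–13:55, 15:45–17:55, 18:00–23:00.
A \ B = 11:45–13:10, 13:55–14:50, 15:20–15:45, 17:55–18:00.
B \ A = 08:00–09:05, 20:10–21:10, 21:40–23:00.
Union of the two gives the symmetric difference.

08:00–09:05, 11:45–13:10, 13:55–14:50, 15:20–15:45, 17:55–18:00, 20:10–21:10, 21:40–23:00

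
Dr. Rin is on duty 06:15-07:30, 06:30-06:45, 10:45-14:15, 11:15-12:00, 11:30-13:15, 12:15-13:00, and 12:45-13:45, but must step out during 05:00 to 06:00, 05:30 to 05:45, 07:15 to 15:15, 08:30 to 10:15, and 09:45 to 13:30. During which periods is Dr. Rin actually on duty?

06:15-07:15

Merge the first list: 06:15-07:30, 10:45-14:15.
Merge the second list: 05:00-06:00, 07:15-15:15.
06:15-07:30 with B removed leaves 06:15-07:15.
10:45-14:15 lies entirely inside B → drops out.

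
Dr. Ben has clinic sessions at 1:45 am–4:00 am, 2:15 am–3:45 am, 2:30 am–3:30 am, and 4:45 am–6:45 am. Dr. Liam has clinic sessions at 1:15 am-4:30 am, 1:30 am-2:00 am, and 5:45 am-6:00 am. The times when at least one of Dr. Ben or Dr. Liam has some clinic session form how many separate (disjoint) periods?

2

A, merged: 1:45 am–4:00 am, 4:45 am–6:45 am.
B, merged: 1:15 am–4:30 am, 5:45 am–6:00 am.
A ∪ B = 1:15 am–4:30 am, 4:45 am–6:45 am.
That is 2 disjoint pieces.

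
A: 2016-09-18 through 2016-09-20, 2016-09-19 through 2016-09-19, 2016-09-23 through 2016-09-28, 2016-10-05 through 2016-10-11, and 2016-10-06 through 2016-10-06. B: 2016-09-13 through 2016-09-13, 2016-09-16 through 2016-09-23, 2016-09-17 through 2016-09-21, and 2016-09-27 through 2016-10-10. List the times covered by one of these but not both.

2016-09-13 through 2016-09-13, 2016-09-16 through 2016-09-17, 2016-09-21 through 2016-09-22, 2016-09-24 through 2016-09-26, 2016-09-29 through 2016-10-04, 2016-10-11 through 2016-10-11

Merge the first list: 2016-09-18 through 2016-09-20, 2016-09-23 through 2016-09-28, 2016-10-05 through 2016-10-11.
Merge the second list: 2016-09-13 through 2016-09-13, 2016-09-16 through 2016-09-23, 2016-09-27 through 2016-10-10.
A \ B = 2016-09-24 through 2016-09-26, 2016-10-11 through 2016-10-11.
B \ A = 2016-09-13 through 2016-09-13, 2016-09-16 through 2016-09-17, 2016-09-21 through 2016-09-22, 2016-09-29 through 2016-10-04.
Union of the two gives the symmetric difference.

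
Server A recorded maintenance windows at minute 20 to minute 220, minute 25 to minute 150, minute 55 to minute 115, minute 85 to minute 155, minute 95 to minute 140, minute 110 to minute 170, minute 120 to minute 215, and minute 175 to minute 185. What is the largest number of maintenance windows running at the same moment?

At minute 110, 6 of the intervals are simultaneously active.
No point has more.

6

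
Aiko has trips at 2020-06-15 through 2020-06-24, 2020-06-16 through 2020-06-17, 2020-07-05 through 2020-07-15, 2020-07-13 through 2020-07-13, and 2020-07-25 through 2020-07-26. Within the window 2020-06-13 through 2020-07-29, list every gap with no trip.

The merged coverage is 2020-06-15 through 2020-06-24, 2020-07-05 through 2020-07-15, 2020-07-25 through 2020-07-26.
Uncovered inside 2020-06-13 through 2020-07-29: 2020-06-13 through 2020-06-14, 2020-06-25 through 2020-07-04, 2020-07-16 through 2020-07-24, 2020-07-27 through 2020-07-29.

2020-06-13 through 2020-06-14, 2020-06-25 through 2020-07-04, 2020-07-16 through 2020-07-24, 2020-07-27 through 2020-07-29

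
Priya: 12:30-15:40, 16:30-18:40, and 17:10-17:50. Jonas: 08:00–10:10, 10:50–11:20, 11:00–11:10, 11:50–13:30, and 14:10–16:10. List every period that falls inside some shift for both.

First set merges to 12:30-15:40, 16:30-18:40.
Second set merges to 08:00-10:10, 10:50-11:20, 11:50-13:30, 14:10-16:10.
12:30-15:40 ∩ B → 12:30-13:30, 14:10-15:40.
16:30-18:40 meets no B interval.

12:30-13:30, 14:10-15:40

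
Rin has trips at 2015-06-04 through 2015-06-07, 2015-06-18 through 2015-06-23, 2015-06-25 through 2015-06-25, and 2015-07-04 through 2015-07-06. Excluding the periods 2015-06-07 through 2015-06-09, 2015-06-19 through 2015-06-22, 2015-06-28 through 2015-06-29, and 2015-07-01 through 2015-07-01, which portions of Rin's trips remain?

2015-06-04 through 2015-06-06, 2015-06-18 through 2015-06-18, 2015-06-23 through 2015-06-23, 2015-06-25 through 2015-06-25, 2015-07-04 through 2015-07-06

2015-06-04 through 2015-06-07 \ B = 2015-06-04 through 2015-06-06.
2015-06-18 through 2015-06-23 \ B = 2015-06-18 through 2015-06-18, 2015-06-23 through 2015-06-23.
2015-06-25 through 2015-06-25: nothing removed.
2015-07-04 through 2015-07-06: nothing removed.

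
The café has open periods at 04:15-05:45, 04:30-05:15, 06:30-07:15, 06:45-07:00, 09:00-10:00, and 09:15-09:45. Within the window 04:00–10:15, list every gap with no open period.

04:00–04:15, 05:45–06:30, 07:15–09:00, 10:00–10:15

Covered (merged): 04:15–05:45, 06:30–07:15, 09:00–10:00.
Complement within 04:00–10:15: 04:00–04:15, 05:45–06:30, 07:15–09:00, 10:00–10:15.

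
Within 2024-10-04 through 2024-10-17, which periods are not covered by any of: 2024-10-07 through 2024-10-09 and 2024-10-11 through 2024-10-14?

2024-10-04 through 2024-10-06, 2024-10-10 through 2024-10-10, 2024-10-15 through 2024-10-17

Covered (merged): 2024-10-07 through 2024-10-09, 2024-10-11 through 2024-10-14.
Gaps within 2024-10-04 through 2024-10-17: 2024-10-04 through 2024-10-06, 2024-10-10 through 2024-10-10, 2024-10-15 through 2024-10-17.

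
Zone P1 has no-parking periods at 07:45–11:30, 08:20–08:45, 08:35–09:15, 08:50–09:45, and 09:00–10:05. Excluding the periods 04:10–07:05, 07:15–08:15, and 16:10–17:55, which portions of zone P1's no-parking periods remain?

08:15–11:30

Merge the first list: 07:45–11:30.
07:45–11:30 with B removed leaves 08:15–11:30.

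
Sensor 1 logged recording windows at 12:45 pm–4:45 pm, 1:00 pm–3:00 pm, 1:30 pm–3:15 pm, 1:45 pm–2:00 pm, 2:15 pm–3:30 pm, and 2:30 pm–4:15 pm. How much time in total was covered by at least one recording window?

Merged: 12:45 pm–4:45 pm.
Length: 4 h.

4 h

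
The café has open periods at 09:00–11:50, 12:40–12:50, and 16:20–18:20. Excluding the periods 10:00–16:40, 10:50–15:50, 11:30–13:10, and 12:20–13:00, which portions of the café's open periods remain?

09:00-10:00, 16:40-18:20

Second set merges to 10:00-16:40.
09:00-11:50 \ B = 09:00-10:00.
12:40-12:50: entirely removed.
16:20-18:20 \ B = 16:40-18:20.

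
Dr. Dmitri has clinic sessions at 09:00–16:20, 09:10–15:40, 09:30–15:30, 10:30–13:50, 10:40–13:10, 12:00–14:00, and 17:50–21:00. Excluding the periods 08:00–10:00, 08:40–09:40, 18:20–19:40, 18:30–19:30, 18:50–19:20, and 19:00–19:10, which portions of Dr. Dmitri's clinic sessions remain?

10:00–16:20, 17:50–18:20, 19:40–21:00

A, merged: 09:00–16:20, 17:50–21:00.
B, merged: 08:00–10:00, 18:20–19:40.
09:00–16:20 \ B = 10:00–16:20.
17:50–21:00 \ B = 17:50–18:20, 19:40–21:00.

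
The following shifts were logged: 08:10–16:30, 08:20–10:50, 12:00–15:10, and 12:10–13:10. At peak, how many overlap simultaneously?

Walk the sorted start/end points keeping a running depth.
The depth first hits 3 at 12:10.

3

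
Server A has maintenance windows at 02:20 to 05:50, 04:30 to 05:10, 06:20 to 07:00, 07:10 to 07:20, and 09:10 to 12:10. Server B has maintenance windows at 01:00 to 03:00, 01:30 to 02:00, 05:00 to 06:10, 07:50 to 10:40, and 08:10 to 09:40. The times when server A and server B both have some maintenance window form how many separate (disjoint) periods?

3

A, merged: 02:20-05:50, 06:20-07:00, 07:10-07:20, 09:10-12:10.
B, merged: 01:00-03:00, 05:00-06:10, 07:50-10:40.
A ∩ B = 02:20-03:00, 05:00-05:50, 09:10-10:40.
That is 3 disjoint pieces.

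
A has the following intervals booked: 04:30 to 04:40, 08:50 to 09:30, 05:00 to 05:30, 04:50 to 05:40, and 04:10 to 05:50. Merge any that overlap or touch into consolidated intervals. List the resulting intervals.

04:10-05:50, 08:50-09:30

Sort by start: 04:10-05:50, 04:30-04:40, 04:50-05:40, 05:00-05:30, 08:50-09:30.
04:30-04:40 overlaps/touches 04:10-05:50 → extend to 04:10-05:50.
04:50-05:40 overlaps/touches 04:10-05:50 → extend to 04:10-05:50.
05:00-05:30 overlaps/touches 04:10-05:50 → extend to 04:10-05:50.
08:50-09:30 is disjoint → start new block.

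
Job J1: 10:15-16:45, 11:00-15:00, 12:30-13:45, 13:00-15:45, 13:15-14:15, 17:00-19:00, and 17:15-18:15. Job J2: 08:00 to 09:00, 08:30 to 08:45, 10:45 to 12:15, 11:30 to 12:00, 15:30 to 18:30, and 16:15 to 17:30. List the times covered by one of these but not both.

08:00-09:00, 10:15-10:45, 12:15-15:30, 16:45-17:00, 18:30-19:00

Merge the first list: 10:15-16:45, 17:00-19:00.
Merge the second list: 08:00-09:00, 10:45-12:15, 15:30-18:30.
A but not B: 10:15-10:45, 12:15-15:30, 18:30-19:00.
B but not A: 08:00-09:00, 16:45-17:00.
Combining gives A △ B.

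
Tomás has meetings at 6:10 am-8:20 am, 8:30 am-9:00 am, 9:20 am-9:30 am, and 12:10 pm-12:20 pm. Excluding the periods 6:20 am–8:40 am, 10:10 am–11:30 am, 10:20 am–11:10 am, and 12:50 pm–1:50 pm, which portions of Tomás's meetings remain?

6:10 am–6:20 am, 8:40 am–9:00 am, 9:20 am–9:30 am, 12:10 pm–12:20 pm

Second set merges to 6:20 am–8:40 am, 10:10 am–11:30 am, 12:50 pm–1:50 pm.
6:10 am–8:20 am minus B → 6:10 am–6:20 am.
8:30 am–9:00 am minus B → 8:40 am–9:00 am.
9:20 am–9:30 am: no B overlap → unchanged.
12:10 pm–12:20 pm: no B overlap → unchanged.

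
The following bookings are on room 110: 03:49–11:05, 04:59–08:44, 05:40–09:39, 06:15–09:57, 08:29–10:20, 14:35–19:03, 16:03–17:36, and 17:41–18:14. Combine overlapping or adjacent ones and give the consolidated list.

03:49–11:05, 14:35–19:03

04:59–08:44 overlaps/touches 03:49–11:05 → extend to 03:49–11:05.
05:40–09:39 overlaps/touches 03:49–11:05 → extend to 03:49–11:05.
06:15–09:57 overlaps/touches 03:49–11:05 → extend to 03:49–11:05.
08:29–10:20 overlaps/touches 03:49–11:05 → extend to 03:49–11:05.
14:35–19:03 is disjoint → start new block.
16:03–17:36 overlaps/touches 14:35–19:03 → extend to 14:35–19:03.
17:41–18:14 overlaps/touches 14:35–19:03 → extend to 14:35–19:03.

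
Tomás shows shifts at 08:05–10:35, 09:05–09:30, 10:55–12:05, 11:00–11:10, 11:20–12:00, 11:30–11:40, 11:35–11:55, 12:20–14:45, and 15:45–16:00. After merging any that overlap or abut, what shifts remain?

08:05–10:35, 10:55–12:05, 12:20–14:45, 15:45–16:00

09:05–09:30 overlaps/touches 08:05–10:35 → extend to 08:05–10:35.
10:55–12:05 is disjoint → start new block.
11:00–11:10 overlaps/touches 10:55–12:05 → extend to 10:55–12:05.
11:20–12:00 overlaps/touches 10:55–12:05 → extend to 10:55–12:05.
11:30–11:40 overlaps/touches 10:55–12:05 → extend to 10:55–12:05.
11:35–11:55 overlaps/touches 10:55–12:05 → extend to 10:55–12:05.
12:20–14:45 is disjoint → start new block.
15:45–16:00 is disjoint → start new block.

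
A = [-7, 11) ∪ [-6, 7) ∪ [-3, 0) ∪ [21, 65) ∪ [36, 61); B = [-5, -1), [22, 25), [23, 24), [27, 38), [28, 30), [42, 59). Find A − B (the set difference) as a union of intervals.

[-7, -5) ∪ [-1, 11) ∪ [21, 22) ∪ [25, 27) ∪ [38, 42) ∪ [59, 65)

Merge the first list: [-7, 11), [21, 65).
Merge the second list: [-5, -1), [22, 25), [27, 38), [42, 59).
[-7, 11) minus B → [-7, -5), [-1, 11).
[21, 65) minus B → [21, 22), [25, 27), [38, 42), [59, 65).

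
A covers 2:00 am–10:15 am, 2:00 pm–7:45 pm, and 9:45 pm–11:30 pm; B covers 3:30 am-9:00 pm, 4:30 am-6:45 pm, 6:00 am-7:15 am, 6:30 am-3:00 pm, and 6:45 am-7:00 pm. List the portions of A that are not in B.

B, merged: 3:30 am-9:00 pm.
2:00 am-10:15 am minus B → 2:00 am-3:30 am.
2:00 pm-7:45 pm: fully covered by B → removed.
9:45 pm-11:30 pm: no B overlap → unchanged.

2:00 am-3:30 am, 9:45 pm-11:30 pm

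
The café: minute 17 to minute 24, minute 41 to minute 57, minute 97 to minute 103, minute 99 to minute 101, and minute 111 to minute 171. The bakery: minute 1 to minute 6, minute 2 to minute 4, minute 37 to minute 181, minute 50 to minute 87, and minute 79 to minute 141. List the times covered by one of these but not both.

minute 1 to minute 6, minute 17 to minute 24, minute 37 to minute 41, minute 57 to minute 97, minute 103 to minute 111, minute 171 to minute 181

First set merges to minute 17 to minute 24, minute 41 to minute 57, minute 97 to minute 103, minute 111 to minute 171.
Second set merges to minute 1 to minute 6, minute 37 to minute 181.
A \ B = minute 17 to minute 24.
B \ A = minute 1 to minute 6, minute 37 to minute 41, minute 57 to minute 97, minute 103 to minute 111, minute 171 to minute 181.
Union of the two gives the symmetric difference.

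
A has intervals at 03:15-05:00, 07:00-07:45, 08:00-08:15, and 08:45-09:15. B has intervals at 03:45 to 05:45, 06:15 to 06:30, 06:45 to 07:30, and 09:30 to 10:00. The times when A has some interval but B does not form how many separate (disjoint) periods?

A \ B = 03:15–03:45, 07:30–07:45, 08:00–08:15, 08:45–09:15.
That is 4 disjoint pieces.

4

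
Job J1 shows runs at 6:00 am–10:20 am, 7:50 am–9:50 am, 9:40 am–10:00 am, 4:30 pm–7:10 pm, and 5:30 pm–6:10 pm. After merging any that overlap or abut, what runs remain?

6:00 am-10:20 am, 4:30 pm-7:10 pm

7:50 am-9:50 am overlaps/touches 6:00 am-10:20 am → extend to 6:00 am-10:20 am.
9:40 am-10:00 am overlaps/touches 6:00 am-10:20 am → extend to 6:00 am-10:20 am.
4:30 pm-7:10 pm is disjoint → start new block.
5:30 pm-6:10 pm overlaps/touches 4:30 pm-7:10 pm → extend to 4:30 pm-7:10 pm.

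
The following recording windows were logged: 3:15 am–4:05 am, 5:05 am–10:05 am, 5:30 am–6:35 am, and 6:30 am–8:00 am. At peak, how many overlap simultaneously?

3

At 6:30 am, 3 of the intervals are simultaneously active.
No point has more.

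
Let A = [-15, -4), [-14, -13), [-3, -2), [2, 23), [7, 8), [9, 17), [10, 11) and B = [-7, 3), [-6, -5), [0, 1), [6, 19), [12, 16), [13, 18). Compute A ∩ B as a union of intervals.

First set merges to [-15, -4), [-3, -2), [2, 23).
Second set merges to [-7, 3), [6, 19).
[-15, -4) ∩ B → [-7, -4).
[-3, -2) ∩ B → [-3, -2).
[2, 23) ∩ B → [2, 3), [6, 19).

[-7, -4) ∪ [-3, -2) ∪ [2, 3) ∪ [6, 19)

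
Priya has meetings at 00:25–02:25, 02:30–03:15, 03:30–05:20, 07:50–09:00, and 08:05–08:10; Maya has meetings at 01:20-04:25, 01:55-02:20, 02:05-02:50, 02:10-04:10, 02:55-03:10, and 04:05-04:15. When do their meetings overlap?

01:20–02:25, 02:30–03:15, 03:30–04:25

Merge the first list: 00:25–02:25, 02:30–03:15, 03:30–05:20, 07:50–09:00.
Merge the second list: 01:20–04:25.
00:25–02:25 overlaps B on 01:20–02:25.
02:30–03:15 overlaps B on 02:30–03:15.
03:30–05:20 overlaps B on 03:30–04:25.
07:50–09:00 falls entirely outside B.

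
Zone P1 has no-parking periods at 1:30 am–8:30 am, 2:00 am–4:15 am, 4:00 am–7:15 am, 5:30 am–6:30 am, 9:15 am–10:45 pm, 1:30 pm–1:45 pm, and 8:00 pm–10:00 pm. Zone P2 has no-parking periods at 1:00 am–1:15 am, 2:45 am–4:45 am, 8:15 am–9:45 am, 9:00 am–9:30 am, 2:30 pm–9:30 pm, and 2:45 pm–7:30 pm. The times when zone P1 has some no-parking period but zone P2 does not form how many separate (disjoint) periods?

First set merges to 1:30 am–8:30 am, 9:15 am–10:45 pm.
Second set merges to 1:00 am–1:15 am, 2:45 am–4:45 am, 8:15 am–9:45 am, 2:30 pm–9:30 pm.
A \ B = 1:30 am–2:45 am, 4:45 am–8:15 am, 9:45 am–2:30 pm, 9:30 pm–10:45 pm.
That is 4 disjoint pieces.

4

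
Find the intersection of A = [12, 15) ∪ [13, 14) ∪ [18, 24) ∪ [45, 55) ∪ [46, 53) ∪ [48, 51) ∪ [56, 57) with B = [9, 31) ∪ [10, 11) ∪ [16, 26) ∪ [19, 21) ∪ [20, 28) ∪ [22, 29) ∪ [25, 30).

Merge the first list: [12, 15), [18, 24), [45, 55), [56, 57).
Merge the second list: [9, 31).
[12, 15) meets the second set on [12, 15).
[18, 24) meets the second set on [18, 24).
[45, 55): no overlap with the second set.
[56, 57): no overlap with the second set.

[12, 15) ∪ [18, 24)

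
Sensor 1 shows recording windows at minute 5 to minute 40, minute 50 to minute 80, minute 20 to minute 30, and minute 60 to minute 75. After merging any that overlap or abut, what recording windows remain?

minute 5 to minute 40, minute 50 to minute 80

Sort by start: minute 5 to minute 40, minute 20 to minute 30, minute 50 to minute 80, minute 60 to minute 75.
minute 20 to minute 30 overlaps/touches minute 5 to minute 40 → extend to minute 5 to minute 40.
minute 50 to minute 80 is disjoint → start new block.
minute 60 to minute 75 overlaps/touches minute 50 to minute 80 → extend to minute 50 to minute 80.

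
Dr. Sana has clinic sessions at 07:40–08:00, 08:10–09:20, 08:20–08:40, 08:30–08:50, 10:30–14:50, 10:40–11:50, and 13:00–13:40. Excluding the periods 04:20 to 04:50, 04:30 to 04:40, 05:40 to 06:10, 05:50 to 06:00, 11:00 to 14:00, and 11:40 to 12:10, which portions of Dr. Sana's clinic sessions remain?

A, merged: 07:40-08:00, 08:10-09:20, 10:30-14:50.
B, merged: 04:20-04:50, 05:40-06:10, 11:00-14:00.
07:40-08:00: nothing removed.
08:10-09:20: nothing removed.
10:30-14:50 \ B = 10:30-11:00, 14:00-14:50.

07:40-08:00, 08:10-09:20, 10:30-11:00, 14:00-14:50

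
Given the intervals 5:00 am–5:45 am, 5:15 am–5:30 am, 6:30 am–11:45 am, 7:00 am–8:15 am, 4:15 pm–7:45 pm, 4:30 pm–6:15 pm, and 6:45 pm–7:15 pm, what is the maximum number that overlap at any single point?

2

Walk the sorted start/end points keeping a running depth.
The depth first hits 2 at 5:15 am.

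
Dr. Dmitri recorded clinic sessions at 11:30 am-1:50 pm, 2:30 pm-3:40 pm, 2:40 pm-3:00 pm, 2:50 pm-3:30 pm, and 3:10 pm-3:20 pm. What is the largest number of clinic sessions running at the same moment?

3

Sweep endpoints in order; track running count of active intervals.
Peak of 3 reached at 2:50 pm.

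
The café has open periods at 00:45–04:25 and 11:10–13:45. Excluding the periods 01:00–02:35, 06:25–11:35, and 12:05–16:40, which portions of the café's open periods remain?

00:45–04:25 \ B = 00:45–01:00, 02:35–04:25.
11:10–13:45 \ B = 11:35–12:05.

00:45–01:00, 02:35–04:25, 11:35–12:05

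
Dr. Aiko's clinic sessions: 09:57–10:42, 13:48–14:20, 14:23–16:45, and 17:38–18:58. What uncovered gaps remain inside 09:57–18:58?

After merging, the occupied span is 09:57-10:42, 13:48-14:20, 14:23-16:45, 17:38-18:58.
Complement within 09:57-18:58: 10:42-13:48, 14:20-14:23, 16:45-17:38.

10:42-13:48, 14:20-14:23, 16:45-17:38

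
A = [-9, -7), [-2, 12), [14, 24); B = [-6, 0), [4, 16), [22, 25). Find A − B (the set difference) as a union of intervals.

[-9, -7) ∪ [0, 4) ∪ [16, 22)

[-9, -7): no B overlap → unchanged.
[-2, 12) minus B → [0, 4).
[14, 24) minus B → [16, 22).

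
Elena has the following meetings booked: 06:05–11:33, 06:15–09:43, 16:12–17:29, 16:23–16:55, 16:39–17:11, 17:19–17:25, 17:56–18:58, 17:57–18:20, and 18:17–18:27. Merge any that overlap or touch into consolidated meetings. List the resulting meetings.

06:05-11:33, 16:12-17:29, 17:56-18:58

06:15-09:43 overlaps/touches 06:05-11:33 → extend to 06:05-11:33.
16:12-17:29 is disjoint → start new block.
16:23-16:55 overlaps/touches 16:12-17:29 → extend to 16:12-17:29.
16:39-17:11 overlaps/touches 16:12-17:29 → extend to 16:12-17:29.
17:19-17:25 overlaps/touches 16:12-17:29 → extend to 16:12-17:29.
17:56-18:58 is disjoint → start new block.
17:57-18:20 overlaps/touches 17:56-18:58 → extend to 17:56-18:58.
18:17-18:27 overlaps/touches 17:56-18:58 → extend to 17:56-18:58.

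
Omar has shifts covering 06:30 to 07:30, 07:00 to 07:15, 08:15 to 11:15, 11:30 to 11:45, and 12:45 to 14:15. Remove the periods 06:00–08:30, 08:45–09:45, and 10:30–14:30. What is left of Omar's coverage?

Merge the first list: 06:30–07:30, 08:15–11:15, 11:30–11:45, 12:45–14:15.
06:30–07:30: fully covered by B → removed.
08:15–11:15 minus B → 08:30–08:45, 09:45–10:30.
11:30–11:45: fully covered by B → removed.
12:45–14:15: fully covered by B → removed.

08:30–08:45, 09:45–10:30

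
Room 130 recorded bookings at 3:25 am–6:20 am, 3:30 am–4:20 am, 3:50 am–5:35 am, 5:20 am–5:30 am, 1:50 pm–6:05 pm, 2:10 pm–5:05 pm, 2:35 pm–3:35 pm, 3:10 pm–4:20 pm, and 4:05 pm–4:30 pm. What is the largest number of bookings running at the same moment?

Sweep endpoints in order; track running count of active intervals.
Peak of 4 reached at 3:10 pm.

4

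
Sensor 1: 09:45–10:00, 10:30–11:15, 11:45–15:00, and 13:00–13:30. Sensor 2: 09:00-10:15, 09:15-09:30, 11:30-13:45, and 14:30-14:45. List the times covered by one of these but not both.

09:00-09:45, 10:00-10:15, 10:30-11:15, 11:30-11:45, 13:45-14:30, 14:45-15:00

Merge the first list: 09:45-10:00, 10:30-11:15, 11:45-15:00.
Merge the second list: 09:00-10:15, 11:30-13:45, 14:30-14:45.
Only in the first: 10:30-11:15, 13:45-14:30, 14:45-15:00.
Only in the second: 09:00-09:45, 10:00-10:15, 11:30-11:45.
Together these are the periods covered by exactly one.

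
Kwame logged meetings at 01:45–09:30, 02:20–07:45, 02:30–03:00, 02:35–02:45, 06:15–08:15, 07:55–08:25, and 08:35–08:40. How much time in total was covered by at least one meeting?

Merged: 01:45-09:30.
Length: 7 h 45 min.

7 h 45 min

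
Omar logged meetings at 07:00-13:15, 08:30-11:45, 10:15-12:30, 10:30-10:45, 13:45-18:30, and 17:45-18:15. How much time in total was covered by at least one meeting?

11 h

Merged: 07:00-13:15, 13:45-18:30.
Lengths: 6 h 15 min + 4 h 45 min = 11 h.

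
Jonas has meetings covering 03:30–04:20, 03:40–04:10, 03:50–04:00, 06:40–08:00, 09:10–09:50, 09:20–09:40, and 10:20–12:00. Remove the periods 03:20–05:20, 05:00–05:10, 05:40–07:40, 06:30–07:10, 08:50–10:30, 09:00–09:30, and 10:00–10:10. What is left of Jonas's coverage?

Merge the first list: 03:30–04:20, 06:40–08:00, 09:10–09:50, 10:20–12:00.
Merge the second list: 03:20–05:20, 05:40–07:40, 08:50–10:30.
03:30–04:20: fully covered by B → removed.
06:40–08:00 minus B → 07:40–08:00.
09:10–09:50: fully covered by B → removed.
10:20–12:00 minus B → 10:30–12:00.

07:40–08:00, 10:30–12:00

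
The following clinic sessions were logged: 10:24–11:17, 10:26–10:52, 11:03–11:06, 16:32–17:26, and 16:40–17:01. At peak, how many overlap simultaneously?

Sweep endpoints in order; track running count of active intervals.
Peak of 2 reached at 10:26.

2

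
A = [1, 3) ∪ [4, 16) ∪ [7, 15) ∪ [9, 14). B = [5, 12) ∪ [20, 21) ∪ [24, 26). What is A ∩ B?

[5, 12)

Merge the first list: [1, 3), [4, 16).
[1, 3): no overlap with the second set.
[4, 16) meets the second set on [5, 12).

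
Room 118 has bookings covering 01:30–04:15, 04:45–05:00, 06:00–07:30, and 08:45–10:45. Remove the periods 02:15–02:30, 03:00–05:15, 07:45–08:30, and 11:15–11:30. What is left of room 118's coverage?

01:30-02:15, 02:30-03:00, 06:00-07:30, 08:45-10:45

01:30-04:15 minus B → 01:30-02:15, 02:30-03:00.
04:45-05:00: fully covered by B → removed.
06:00-07:30: no B overlap → unchanged.
08:45-10:45: no B overlap → unchanged.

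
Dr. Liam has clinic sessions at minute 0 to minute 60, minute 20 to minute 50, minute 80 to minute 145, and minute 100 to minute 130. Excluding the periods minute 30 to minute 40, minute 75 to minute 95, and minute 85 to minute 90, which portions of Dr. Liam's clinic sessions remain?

minute 0 to minute 30, minute 40 to minute 60, minute 95 to minute 145

First set merges to minute 0 to minute 60, minute 80 to minute 145.
Second set merges to minute 30 to minute 40, minute 75 to minute 95.
minute 0 to minute 60 minus B → minute 0 to minute 30, minute 40 to minute 60.
minute 80 to minute 145 minus B → minute 95 to minute 145.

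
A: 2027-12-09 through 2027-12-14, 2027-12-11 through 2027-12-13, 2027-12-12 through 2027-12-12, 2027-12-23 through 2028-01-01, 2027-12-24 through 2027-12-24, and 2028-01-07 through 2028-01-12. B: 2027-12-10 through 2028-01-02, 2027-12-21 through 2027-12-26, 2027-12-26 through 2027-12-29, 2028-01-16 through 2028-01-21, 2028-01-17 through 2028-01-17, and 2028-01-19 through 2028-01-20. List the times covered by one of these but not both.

2027-12-09 through 2027-12-09, 2027-12-15 through 2027-12-22, 2028-01-02 through 2028-01-02, 2028-01-07 through 2028-01-12, 2028-01-16 through 2028-01-21

First set merges to 2027-12-09 through 2027-12-14, 2027-12-23 through 2028-01-01, 2028-01-07 through 2028-01-12.
Second set merges to 2027-12-10 through 2028-01-02, 2028-01-16 through 2028-01-21.
A \ B = 2027-12-09 through 2027-12-09, 2028-01-07 through 2028-01-12.
B \ A = 2027-12-15 through 2027-12-22, 2028-01-02 through 2028-01-02, 2028-01-16 through 2028-01-21.
Union of the two gives the symmetric difference.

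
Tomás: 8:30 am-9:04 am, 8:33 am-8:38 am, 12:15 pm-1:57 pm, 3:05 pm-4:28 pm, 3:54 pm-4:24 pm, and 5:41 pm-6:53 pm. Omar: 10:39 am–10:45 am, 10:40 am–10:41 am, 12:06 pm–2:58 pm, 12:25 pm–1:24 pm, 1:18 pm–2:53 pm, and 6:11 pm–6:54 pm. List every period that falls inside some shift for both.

First set merges to 8:30 am–9:04 am, 12:15 pm–1:57 pm, 3:05 pm–4:28 pm, 5:41 pm–6:53 pm.
Second set merges to 10:39 am–10:45 am, 12:06 pm–2:58 pm, 6:11 pm–6:54 pm.
8:30 am–9:04 am falls entirely outside B.
12:15 pm–1:57 pm overlaps B on 12:15 pm–1:57 pm.
3:05 pm–4:28 pm falls entirely outside B.
5:41 pm–6:53 pm overlaps B on 6:11 pm–6:53 pm.

12:15 pm–1:57 pm, 6:11 pm–6:53 pm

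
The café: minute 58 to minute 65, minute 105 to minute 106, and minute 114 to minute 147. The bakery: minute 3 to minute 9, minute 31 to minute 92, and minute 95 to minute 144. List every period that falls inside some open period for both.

minute 58 to minute 65 ∩ B → minute 58 to minute 65.
minute 105 to minute 106 ∩ B → minute 105 to minute 106.
minute 114 to minute 147 ∩ B → minute 114 to minute 144.

minute 58 to minute 65, minute 105 to minute 106, minute 114 to minute 144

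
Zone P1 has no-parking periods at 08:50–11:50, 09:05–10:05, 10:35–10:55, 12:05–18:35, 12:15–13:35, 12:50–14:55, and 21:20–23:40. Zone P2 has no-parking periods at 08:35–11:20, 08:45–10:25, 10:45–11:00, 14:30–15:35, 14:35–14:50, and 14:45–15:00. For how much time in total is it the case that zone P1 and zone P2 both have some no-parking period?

A, merged: 08:50–11:50, 12:05–18:35, 21:20–23:40.
B, merged: 08:35–11:20, 14:30–15:35.
A ∩ B = 08:50–11:20, 14:30–15:35.
Total: 2 h 30 min + 1 h 5 min = 3 h 35 min.

3 h 35 min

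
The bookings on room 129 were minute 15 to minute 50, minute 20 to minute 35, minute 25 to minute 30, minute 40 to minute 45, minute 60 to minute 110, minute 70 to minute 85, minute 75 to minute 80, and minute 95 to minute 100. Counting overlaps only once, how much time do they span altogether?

Merged: minute 15 to minute 50, minute 60 to minute 110.
Lengths: 35 minutes + 50 minutes = 85 minutes.

85 minutes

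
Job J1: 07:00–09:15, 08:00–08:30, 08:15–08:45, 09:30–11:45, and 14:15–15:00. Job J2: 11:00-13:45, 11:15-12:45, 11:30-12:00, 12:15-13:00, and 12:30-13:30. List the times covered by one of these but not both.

07:00–09:15, 09:30–11:00, 11:45–13:45, 14:15–15:00

Merge the first list: 07:00–09:15, 09:30–11:45, 14:15–15:00.
Merge the second list: 11:00–13:45.
A but not B: 07:00–09:15, 09:30–11:00, 14:15–15:00.
B but not A: 11:45–13:45.
Combining gives A △ B.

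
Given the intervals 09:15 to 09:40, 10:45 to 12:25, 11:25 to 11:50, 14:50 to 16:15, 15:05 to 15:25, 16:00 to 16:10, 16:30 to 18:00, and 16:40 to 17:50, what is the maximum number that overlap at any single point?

2

At 11:25, 2 of the intervals are simultaneously active.
No point has more.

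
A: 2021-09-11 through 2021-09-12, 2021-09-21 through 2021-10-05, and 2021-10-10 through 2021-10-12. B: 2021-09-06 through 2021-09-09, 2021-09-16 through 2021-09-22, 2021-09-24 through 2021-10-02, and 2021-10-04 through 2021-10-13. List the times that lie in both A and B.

2021-09-21 through 2021-09-22, 2021-09-24 through 2021-10-02, 2021-10-04 through 2021-10-05, 2021-10-10 through 2021-10-12

2021-09-11 through 2021-09-12 meets no B interval.
2021-09-21 through 2021-10-05 ∩ B → 2021-09-21 through 2021-09-22, 2021-09-24 through 2021-10-02, 2021-10-04 through 2021-10-05.
2021-10-10 through 2021-10-12 ∩ B → 2021-10-10 through 2021-10-12.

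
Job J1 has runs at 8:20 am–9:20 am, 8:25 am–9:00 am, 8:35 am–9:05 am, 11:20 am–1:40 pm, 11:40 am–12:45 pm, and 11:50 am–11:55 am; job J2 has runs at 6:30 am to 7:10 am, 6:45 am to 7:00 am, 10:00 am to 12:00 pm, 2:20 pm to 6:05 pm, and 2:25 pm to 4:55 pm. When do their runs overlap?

11:20 am–12:00 pm

A, merged: 8:20 am–9:20 am, 11:20 am–1:40 pm.
B, merged: 6:30 am–7:10 am, 10:00 am–12:00 pm, 2:20 pm–6:05 pm.
8:20 am–9:20 am falls entirely outside B.
11:20 am–1:40 pm overlaps B on 11:20 am–12:00 pm.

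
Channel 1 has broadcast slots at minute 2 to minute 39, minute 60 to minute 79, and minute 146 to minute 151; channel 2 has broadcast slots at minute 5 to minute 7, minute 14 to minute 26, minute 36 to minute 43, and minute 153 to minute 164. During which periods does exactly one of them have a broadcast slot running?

minute 2 to minute 5, minute 7 to minute 14, minute 26 to minute 36, minute 39 to minute 43, minute 60 to minute 79, minute 146 to minute 151, minute 153 to minute 164

A \ B = minute 2 to minute 5, minute 7 to minute 14, minute 26 to minute 36, minute 60 to minute 79, minute 146 to minute 151.
B \ A = minute 39 to minute 43, minute 153 to minute 164.
Union of the two gives the symmetric difference.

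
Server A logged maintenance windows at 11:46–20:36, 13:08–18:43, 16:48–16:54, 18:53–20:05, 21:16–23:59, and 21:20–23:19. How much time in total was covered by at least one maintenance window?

Merged: 11:46-20:36, 21:16-23:59.
Lengths: 8 h 50 min + 2 h 43 min = 11 h 33 min.

11 h 33 min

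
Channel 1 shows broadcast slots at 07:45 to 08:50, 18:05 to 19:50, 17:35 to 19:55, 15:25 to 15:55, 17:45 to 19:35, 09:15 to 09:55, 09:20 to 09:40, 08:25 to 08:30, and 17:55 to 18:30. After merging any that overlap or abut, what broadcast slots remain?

07:45-08:50, 09:15-09:55, 15:25-15:55, 17:35-19:55

Sort by start: 07:45-08:50, 08:25-08:30, 09:15-09:55, 09:20-09:40, 15:25-15:55, 17:35-19:55, 17:45-19:35, 17:55-18:30, 18:05-19:50.
08:25-08:30 overlaps/touches 07:45-08:50 → extend to 07:45-08:50.
09:15-09:55 is disjoint → start new block.
09:20-09:40 overlaps/touches 09:15-09:55 → extend to 09:15-09:55.
15:25-15:55 is disjoint → start new block.
17:35-19:55 is disjoint → start new block.
17:45-19:35 overlaps/touches 17:35-19:55 → extend to 17:35-19:55.
17:55-18:30 overlaps/touches 17:35-19:55 → extend to 17:35-19:55.
18:05-19:50 overlaps/touches 17:35-19:55 → extend to 17:35-19:55.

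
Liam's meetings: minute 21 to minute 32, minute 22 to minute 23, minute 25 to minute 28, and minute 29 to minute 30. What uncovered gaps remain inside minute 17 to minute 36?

After merging, the occupied span is minute 21 to minute 32.
Complement within minute 17 to minute 36: minute 17 to minute 21, minute 32 to minute 36.

minute 17 to minute 21, minute 32 to minute 36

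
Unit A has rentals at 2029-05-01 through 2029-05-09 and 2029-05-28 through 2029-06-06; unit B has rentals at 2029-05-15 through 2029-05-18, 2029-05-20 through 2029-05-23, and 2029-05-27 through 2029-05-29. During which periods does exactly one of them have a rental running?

Only in the first: 2029-05-01 through 2029-05-09, 2029-05-30 through 2029-06-06.
Only in the second: 2029-05-15 through 2029-05-18, 2029-05-20 through 2029-05-23, 2029-05-27 through 2029-05-27.
Together these are the periods covered by exactly one.

2029-05-01 through 2029-05-09, 2029-05-15 through 2029-05-18, 2029-05-20 through 2029-05-23, 2029-05-27 through 2029-05-27, 2029-05-30 through 2029-06-06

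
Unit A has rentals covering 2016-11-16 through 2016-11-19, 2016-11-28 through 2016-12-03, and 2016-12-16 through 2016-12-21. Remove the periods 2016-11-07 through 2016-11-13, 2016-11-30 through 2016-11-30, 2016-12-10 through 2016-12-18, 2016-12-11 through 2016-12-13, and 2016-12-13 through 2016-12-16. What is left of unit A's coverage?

2016-11-16 through 2016-11-19, 2016-11-28 through 2016-11-29, 2016-12-01 through 2016-12-03, 2016-12-19 through 2016-12-21

B, merged: 2016-11-07 through 2016-11-13, 2016-11-30 through 2016-11-30, 2016-12-10 through 2016-12-18.
2016-11-16 through 2016-11-19: nothing removed.
2016-11-28 through 2016-12-03 \ B = 2016-11-28 through 2016-11-29, 2016-12-01 through 2016-12-03.
2016-12-16 through 2016-12-21 \ B = 2016-12-19 through 2016-12-21.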